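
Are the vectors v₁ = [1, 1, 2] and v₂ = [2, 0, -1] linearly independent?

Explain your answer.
Yes, linearly independent

Two vectors are linearly dependent iff one is a scalar multiple of the other.
No single scalar k satisfies v₂ = k·v₁ (the ratios of corresponding entries disagree), so v₁ and v₂ are linearly independent.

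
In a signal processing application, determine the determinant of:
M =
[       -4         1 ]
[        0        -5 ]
det(M) = 20

For a 2×2 matrix [[a, b], [c, d]], det = a*d - b*c.
det(M) = (-4)*(-5) - (1)*(0) = 20 - 0 = 20.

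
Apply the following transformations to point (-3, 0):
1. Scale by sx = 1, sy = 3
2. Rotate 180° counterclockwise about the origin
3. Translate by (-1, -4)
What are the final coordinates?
(2, -4)

Step 1: Scale → (-3, 0)
Step 2: Rotate 180° → (3, 0)
Step 3: Translate → (2, -4)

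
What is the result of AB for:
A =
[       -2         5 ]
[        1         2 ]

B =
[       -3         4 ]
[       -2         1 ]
AB =
[       -4        -3 ]
[       -7         6 ]

Matrix multiplication: (AB)[i][j] = sum over k of A[i][k] * B[k][j].
  (AB)[0][0] = (-2)*(-3) + (5)*(-2) = -4
  (AB)[0][1] = (-2)*(4) + (5)*(1) = -3
  (AB)[1][0] = (1)*(-3) + (2)*(-2) = -7
  (AB)[1][1] = (1)*(4) + (2)*(1) = 6
AB =
[       -4        -3 ]
[       -7         6 ]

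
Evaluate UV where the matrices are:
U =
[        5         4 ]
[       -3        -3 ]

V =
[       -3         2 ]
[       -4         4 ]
UV =
[      -31        26 ]
[       21       -18 ]

Matrix multiplication: (UV)[i][j] = sum over k of U[i][k] * V[k][j].
  (UV)[0][0] = (5)*(-3) + (4)*(-4) = -31
  (UV)[0][1] = (5)*(2) + (4)*(4) = 26
  (UV)[1][0] = (-3)*(-3) + (-3)*(-4) = 21
  (UV)[1][1] = (-3)*(2) + (-3)*(4) = -18
UV =
[      -31        26 ]
[       21       -18 ]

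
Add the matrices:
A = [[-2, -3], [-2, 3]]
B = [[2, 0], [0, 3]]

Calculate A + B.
[[0, -3], [-2, 6]]

Add corresponding elements:
(-2)+(2)=0
(-3)+(0)=-3
(-2)+(0)=-2
(3)+(3)=6
A + B = [[0, -3], [-2, 6]]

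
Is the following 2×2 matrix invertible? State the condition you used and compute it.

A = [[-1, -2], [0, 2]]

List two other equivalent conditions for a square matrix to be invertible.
Yes, invertible; det(A) = -2 ≠ 0. Equivalent conditions: rank(A) = 2; Ax = 0 has only the trivial solution; 0 is not an eigenvalue; the columns of A are linearly independent.

To check invertibility, compute det(A).
The given matrix is triangular, so det(A) equals the product of its diagonal entries = -2 ≠ 0.
Since det(A) ≠ 0, A is invertible.
Equivalent conditions for a square matrix A to be invertible:
- rank(A) = 2 (full rank).
- The homogeneous system Ax = 0 has only the trivial solution x = 0.
- 0 is not an eigenvalue of A.
- The columns (equivalently rows) of A are linearly independent.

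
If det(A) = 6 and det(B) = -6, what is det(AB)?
-36

Use the multiplicative property of determinants: det(AB) = det(A)*det(B).
det(AB) = (6)*(-6) = -36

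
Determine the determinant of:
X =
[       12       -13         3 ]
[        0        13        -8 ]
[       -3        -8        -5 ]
det(X) = -1743

Expand along row 0 (cofactor expansion): det(X) = a*(e*i - f*h) - b*(d*i - f*g) + c*(d*h - e*g), where the 3×3 is [[a, b, c], [d, e, f], [g, h, i]].
Minor M_00 = (13)*(-5) - (-8)*(-8) = -65 - 64 = -129.
Minor M_01 = (0)*(-5) - (-8)*(-3) = 0 - 24 = -24.
Minor M_02 = (0)*(-8) - (13)*(-3) = 0 + 39 = 39.
det(X) = (12)*(-129) - (-13)*(-24) + (3)*(39) = -1548 - 312 + 117 = -1743.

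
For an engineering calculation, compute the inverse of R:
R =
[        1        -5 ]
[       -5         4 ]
det(R) = -21
R⁻¹ =
[    -4/21     -5/21 ]
[    -5/21     -1/21 ]

For a 2×2 matrix R = [[a, b], [c, d]] with det(R) ≠ 0, R⁻¹ = (1/det(R)) * [[d, -b], [-c, a]].
det(R) = (1)*(4) - (-5)*(-5) = 4 - 25 = -21.
R⁻¹ = (1/-21) * [[4, 5], [5, 1]].
Dividing each entry by -21 and reducing:
R⁻¹ =
[    -4/21     -5/21 ]
[    -5/21     -1/21 ]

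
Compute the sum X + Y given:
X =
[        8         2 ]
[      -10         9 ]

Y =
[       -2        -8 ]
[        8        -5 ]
X + Y =
[        6        -6 ]
[       -2         4 ]

Matrix addition is elementwise: (X+Y)[i][j] = X[i][j] + Y[i][j].
  (X+Y)[0][0] = (8) + (-2) = 6
  (X+Y)[0][1] = (2) + (-8) = -6
  (X+Y)[1][0] = (-10) + (8) = -2
  (X+Y)[1][1] = (9) + (-5) = 4
X + Y =
[        6        -6 ]
[       -2         4 ]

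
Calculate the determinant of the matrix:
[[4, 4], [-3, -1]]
8

For a 2×2 matrix [[a, b], [c, d]], det = ad - bc
det = (4)(-1) - (4)(-3) = -4 - -12 = 8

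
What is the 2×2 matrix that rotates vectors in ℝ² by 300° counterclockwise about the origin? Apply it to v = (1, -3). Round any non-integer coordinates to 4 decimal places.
R = [[1/2, √3/2], [-√3/2, 1/2]]; R·v = (-2.0981, -2.3660)

A counterclockwise rotation by angle θ in ℝ² has matrix R(θ) = [[cos θ, -sin θ], [sin θ, cos θ]].
For θ = 300°: cos θ = 1/2, sin θ = -√3/2.
R(300°) = [[1/2, √3/2], [-√3/2, 1/2]].
R·v = [1/2·1 + (√3/2)·-3, -√3/2·1 + 1/2·-3] = (-2.0981, -2.3660).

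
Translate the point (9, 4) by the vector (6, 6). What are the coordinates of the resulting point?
(15, 10)

Translation by (6, 6):
x' = 9 + 6 = 15
y' = 4 + 6 = 10
Homogeneous matrix: [[1, 0, 6], [0, 1, 6], [0, 0, 1]]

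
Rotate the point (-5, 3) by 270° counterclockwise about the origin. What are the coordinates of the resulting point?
(3, 5)

Rotation matrix R(θ) = [[cos θ, -sin θ], [sin θ, cos θ]]; for θ = 270°:
R = [[0, 1], [-1, 0]]
Result: R × [-5, 3]ᵀ = [0·-5 + (1)·3, -1·-5 + (0)·3]ᵀ = (3, 5)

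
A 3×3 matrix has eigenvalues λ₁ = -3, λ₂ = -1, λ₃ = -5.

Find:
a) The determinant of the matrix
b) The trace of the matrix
det = -15, trace = -9

Two standard eigenvalue identities:
- det(A) equals the product of the eigenvalues (counted with multiplicity).
- trace(A) equals the sum of the eigenvalues.
det(A) = (-3)*(-1)*(-5) = -15.
trace(A) = -3 - 1 - 5 = -9.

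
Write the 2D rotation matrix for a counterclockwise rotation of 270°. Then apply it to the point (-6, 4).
R = [[0, 1], [-1, 0]]; R·(-6, 4) = (4, 6)

Rotation matrix formula: R(θ) = [[cos θ, -sin θ], [sin θ, cos θ]]
For θ = 270°:
cos(270°) = 0
sin(270°) = -1
R = [[0, 1], [-1, 0]]
Apply to (-6, 4): [0·-6 + (1)·4, -1·-6 + 0·4] = (4, 6)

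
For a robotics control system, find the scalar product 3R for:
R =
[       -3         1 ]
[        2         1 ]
3R =
[       -9         3 ]
[        6         3 ]

Scalar multiplication is elementwise: (3R)[i][j] = 3 * R[i][j].
  (3R)[0][0] = 3 * (-3) = -9
  (3R)[0][1] = 3 * (1) = 3
  (3R)[1][0] = 3 * (2) = 6
  (3R)[1][1] = 3 * (1) = 3
3R =
[       -9         3 ]
[        6         3 ]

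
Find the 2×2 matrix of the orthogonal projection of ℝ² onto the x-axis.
[[1, 0], [0, 0]]

The orthogonal projection onto the line spanned by a nonzero vector u = (a, b) has matrix P = (u uᵀ) / (uᵀ u) = (1/(a² + b²)) · [[a², ab], [ab, b²]].
Here u = (1, 0), so a² + b² = 1 + 0 = 1.
P = (1/1) · [[1, 0], [0, 0]] = [[1, 0], [0, 0]].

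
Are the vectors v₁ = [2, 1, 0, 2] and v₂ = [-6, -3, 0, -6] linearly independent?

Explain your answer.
No, linearly dependent (v₂ = -3·v₁)

Check whether there is a scalar k with v₂ = k·v₁.
Comparing components, k = -3 satisfies -3·[2, 1, 0, 2] = [-6, -3, 0, -6].
Since v₂ is a scalar multiple of v₁, the two vectors are linearly dependent.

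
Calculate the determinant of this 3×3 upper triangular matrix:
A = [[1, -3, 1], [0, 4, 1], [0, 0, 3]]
12

The determinant of a triangular matrix is the product of its diagonal entries (the off-diagonal entries above the diagonal do not affect it).
det(A) = (1) * (4) * (3) = 12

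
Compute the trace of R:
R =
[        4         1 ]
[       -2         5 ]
tr(R) = 4 + 5 = 9

The trace of a square matrix is the sum of its diagonal entries.
Diagonal entries of R: R[0][0] = 4, R[1][1] = 5.
tr(R) = 4 + 5 = 9.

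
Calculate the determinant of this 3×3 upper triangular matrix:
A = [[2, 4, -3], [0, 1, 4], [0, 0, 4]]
8

The determinant of a triangular matrix is the product of its diagonal entries (the off-diagonal entries above the diagonal do not affect it).
det(A) = (2) * (1) * (4) = 8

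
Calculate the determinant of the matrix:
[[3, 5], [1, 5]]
10

For a 2×2 matrix [[a, b], [c, d]], det = ad - bc
det = (3)(5) - (5)(1) = 15 - 5 = 10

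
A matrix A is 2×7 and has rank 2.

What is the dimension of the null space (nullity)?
5

The rank-nullity theorem for an m×n matrix states:
rank(A) + nullity(A) = n (the number of columns).
Here n = 7 and rank(A) = 2, so nullity(A) = 7 - 2 = 5.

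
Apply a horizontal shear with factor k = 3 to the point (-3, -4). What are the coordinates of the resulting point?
(-15, -4)

Shear matrix for horizontal shear with factor k = 3:
[[1, 3], [0, 1]]
Result: (-3, -4) → (-15, -4)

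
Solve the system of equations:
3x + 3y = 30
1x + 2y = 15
x = 5, y = 5

Use elimination (row reduction):
Equation 1: 3x + 3y = 30.
Equation 2: 1x + 2y = 15.
Multiply Eq1 by 1 and Eq2 by 3: 3x + 3y = 30;  3x + 6y = 45.
Subtract: (3)y = 15, so y = 5.
Back-substitute into Eq1: 3x + 3*(5) = 30, so x = 5.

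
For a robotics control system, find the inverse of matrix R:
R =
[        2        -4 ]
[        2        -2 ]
det(R) = 4
R⁻¹ =
[     -1/2         1 ]
[     -1/2       1/2 ]

For a 2×2 matrix R = [[a, b], [c, d]] with det(R) ≠ 0, R⁻¹ = (1/det(R)) * [[d, -b], [-c, a]].
det(R) = (2)*(-2) - (-4)*(2) = -4 + 8 = 4.
R⁻¹ = (1/4) * [[-2, 4], [-2, 2]].
Dividing each entry by 4 and reducing:
R⁻¹ =
[     -1/2         1 ]
[     -1/2       1/2 ]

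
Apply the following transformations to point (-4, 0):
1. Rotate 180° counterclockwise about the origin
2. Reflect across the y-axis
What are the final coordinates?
(-4, 0)

Step 1: Rotate 180° → (4, 0)
Step 2: Reflect across the y-axis → (-4, 0)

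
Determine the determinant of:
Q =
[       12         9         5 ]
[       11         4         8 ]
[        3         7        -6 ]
det(Q) = 175

Expand along row 0 (cofactor expansion): det(Q) = a*(e*i - f*h) - b*(d*i - f*g) + c*(d*h - e*g), where the 3×3 is [[a, b, c], [d, e, f], [g, h, i]].
Minor M_00 = (4)*(-6) - (8)*(7) = -24 - 56 = -80.
Minor M_01 = (11)*(-6) - (8)*(3) = -66 - 24 = -90.
Minor M_02 = (11)*(7) - (4)*(3) = 77 - 12 = 65.
det(Q) = (12)*(-80) - (9)*(-90) + (5)*(65) = -960 + 810 + 325 = 175.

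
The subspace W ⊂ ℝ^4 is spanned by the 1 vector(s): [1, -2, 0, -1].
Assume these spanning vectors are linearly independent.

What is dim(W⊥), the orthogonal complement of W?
dim(W⊥) = 3

For any subspace W of ℝ^n, dim(W) + dim(W⊥) = n (the whole-space dimension).
Here the given 1 vectors are linearly independent, so dim(W) = 1.
Thus dim(W⊥) = n - dim(W) = 4 - 1 = 3.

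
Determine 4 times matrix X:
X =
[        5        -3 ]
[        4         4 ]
4X =
[       20       -12 ]
[       16        16 ]

Scalar multiplication is elementwise: (4X)[i][j] = 4 * X[i][j].
  (4X)[0][0] = 4 * (5) = 20
  (4X)[0][1] = 4 * (-3) = -12
  (4X)[1][0] = 4 * (4) = 16
  (4X)[1][1] = 4 * (4) = 16
4X =
[       20       -12 ]
[       16        16 ]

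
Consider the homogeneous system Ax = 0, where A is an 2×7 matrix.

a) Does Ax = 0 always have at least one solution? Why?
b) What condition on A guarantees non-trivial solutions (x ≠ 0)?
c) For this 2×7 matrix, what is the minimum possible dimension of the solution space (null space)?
a) Yes, x = 0 is always a solution. b) When A has linearly dependent columns (rank < n). c) Minimum nullity = 5.

a) x = 0 satisfies A·0 = 0, so the zero vector is always a solution.
b) Non-trivial solutions exist iff the columns of A are linearly dependent, equivalently rank(A) < n (the number of columns).
c) By rank-nullity, rank(A) + nullity(A) = n = 7. Since A has only 2 rows, rank(A) ≤ 2, so nullity(A) ≥ 7 - 2 = 5.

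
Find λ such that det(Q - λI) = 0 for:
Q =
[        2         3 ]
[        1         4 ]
λ = 1, 5

Solve det(Q - λI) = 0. For a 2×2 matrix the characteristic equation is λ² - (trace)λ + det = 0.
trace(Q) = a + d = 2 + 4 = 6.
det(Q) = a*d - b*c = (2)*(4) - (3)*(1) = 8 - 3 = 5.
Characteristic equation: λ² - (6)λ + (5) = 0.
Discriminant = (6)² - 4*(5) = 36 - 20 = 16.
λ = (6 ± √16) / 2 = (6 ± 4) / 2 = 1, 5.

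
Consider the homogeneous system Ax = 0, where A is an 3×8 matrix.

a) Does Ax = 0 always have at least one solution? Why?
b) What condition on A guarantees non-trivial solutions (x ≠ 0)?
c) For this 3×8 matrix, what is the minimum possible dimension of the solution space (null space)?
a) Yes, x = 0 is always a solution. b) When A has linearly dependent columns (rank < n). c) Minimum nullity = 5.

a) x = 0 satisfies A·0 = 0, so the zero vector is always a solution.
b) Non-trivial solutions exist iff the columns of A are linearly dependent, equivalently rank(A) < n (the number of columns).
c) By rank-nullity, rank(A) + nullity(A) = n = 8. Since A has only 3 rows, rank(A) ≤ 3, so nullity(A) ≥ 8 - 3 = 5.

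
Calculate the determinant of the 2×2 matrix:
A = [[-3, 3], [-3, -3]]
18

For A = [[a, b], [c, d]], det(A) = a*d - b*c.
det(A) = (-3)*(-3) - (3)*(-3) = 9 - -9 = 18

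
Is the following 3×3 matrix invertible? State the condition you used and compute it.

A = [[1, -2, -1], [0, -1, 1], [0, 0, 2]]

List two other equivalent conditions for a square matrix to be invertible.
Yes, invertible; det(A) = -2 ≠ 0. Equivalent conditions: rank(A) = 3; Ax = 0 has only the trivial solution; 0 is not an eigenvalue; the columns of A are linearly independent.

To check invertibility, compute det(A).
The given matrix is triangular, so det(A) equals the product of its diagonal entries = -2 ≠ 0.
Since det(A) ≠ 0, A is invertible.
Equivalent conditions for a square matrix A to be invertible:
- rank(A) = 3 (full rank).
- The homogeneous system Ax = 0 has only the trivial solution x = 0.
- 0 is not an eigenvalue of A.
- The columns (equivalently rows) of A are linearly independent.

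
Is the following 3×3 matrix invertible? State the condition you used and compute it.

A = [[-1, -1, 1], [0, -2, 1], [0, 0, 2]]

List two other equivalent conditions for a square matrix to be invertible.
Yes, invertible; det(A) = 4 ≠ 0. Equivalent conditions: rank(A) = 3; Ax = 0 has only the trivial solution; 0 is not an eigenvalue; the columns of A are linearly independent.

To check invertibility, compute det(A).
The given matrix is triangular, so det(A) equals the product of its diagonal entries = 4 ≠ 0.
Since det(A) ≠ 0, A is invertible.
Equivalent conditions for a square matrix A to be invertible:
- rank(A) = 3 (full rank).
- The homogeneous system Ax = 0 has only the trivial solution x = 0.
- 0 is not an eigenvalue of A.
- The columns (equivalently rows) of A are linearly independent.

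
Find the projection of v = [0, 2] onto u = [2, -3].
[-12/13, 18/13]

The projection of v onto u is proj_u(v) = ((v·u) / (u·u)) · u.
v·u = (0)*(2) + (2)*(-3) = -6.
u·u = (2)*(2) + (-3)*(-3) = 13.
coefficient = -6 / 13 = -6/13.
proj_u(v) = -6/13 · [2, -3] = [-12/13, 18/13].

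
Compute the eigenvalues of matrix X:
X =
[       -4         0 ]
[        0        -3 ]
λ = -4, -3

Solve det(X - λI) = 0. For a 2×2 matrix the characteristic equation is λ² - (trace)λ + det = 0.
trace(X) = a + d = -4 - 3 = -7.
det(X) = a*d - b*c = (-4)*(-3) - (0)*(0) = 12 - 0 = 12.
Characteristic equation: λ² - (-7)λ + (12) = 0.
Discriminant = (-7)² - 4*(12) = 49 - 48 = 1.
λ = (-7 ± √1) / 2 = (-7 ± 1) / 2 = -4, -3.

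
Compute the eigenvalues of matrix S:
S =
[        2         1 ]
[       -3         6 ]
λ = 3, 5

Solve det(S - λI) = 0. For a 2×2 matrix the characteristic equation is λ² - (trace)λ + det = 0.
trace(S) = a + d = 2 + 6 = 8.
det(S) = a*d - b*c = (2)*(6) - (1)*(-3) = 12 + 3 = 15.
Characteristic equation: λ² - (8)λ + (15) = 0.
Discriminant = (8)² - 4*(15) = 64 - 60 = 4.
λ = (8 ± √4) / 2 = (8 ± 2) / 2 = 3, 5.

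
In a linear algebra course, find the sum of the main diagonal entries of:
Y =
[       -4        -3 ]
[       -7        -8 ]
tr(Y) = -4 - 8 = -12

The trace of a square matrix is the sum of its diagonal entries.
Diagonal entries of Y: Y[0][0] = -4, Y[1][1] = -8.
tr(Y) = -4 - 8 = -12.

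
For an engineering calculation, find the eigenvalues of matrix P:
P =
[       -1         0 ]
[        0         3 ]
λ = -1, 3

Solve det(P - λI) = 0. For a 2×2 matrix the characteristic equation is λ² - (trace)λ + det = 0.
trace(P) = a + d = -1 + 3 = 2.
det(P) = a*d - b*c = (-1)*(3) - (0)*(0) = -3 - 0 = -3.
Characteristic equation: λ² - (2)λ + (-3) = 0.
Discriminant = (2)² - 4*(-3) = 4 + 12 = 16.
λ = (2 ± √16) / 2 = (2 ± 4) / 2 = -1, 3.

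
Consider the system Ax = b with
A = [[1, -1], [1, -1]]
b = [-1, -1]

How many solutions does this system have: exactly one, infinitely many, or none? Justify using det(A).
Infinitely many solutions

det(A) = (1)*(-1) - (-1)*(1) = 0, so A is singular (column 2 is -1 times column 1).
b = [-1, -1] = -1 * column 1 of A, so b lies in the column space of A.
A singular matrix whose right-hand side is in its column space gives a 1-parameter family of solutions — infinitely many.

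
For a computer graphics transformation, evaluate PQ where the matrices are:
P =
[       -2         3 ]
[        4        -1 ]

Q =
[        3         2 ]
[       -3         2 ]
PQ =
[      -15         2 ]
[       15         6 ]

Matrix multiplication: (PQ)[i][j] = sum over k of P[i][k] * Q[k][j].
  (PQ)[0][0] = (-2)*(3) + (3)*(-3) = -15
  (PQ)[0][1] = (-2)*(2) + (3)*(2) = 2
  (PQ)[1][0] = (4)*(3) + (-1)*(-3) = 15
  (PQ)[1][1] = (4)*(2) + (-1)*(2) = 6
PQ =
[      -15         2 ]
[       15         6 ]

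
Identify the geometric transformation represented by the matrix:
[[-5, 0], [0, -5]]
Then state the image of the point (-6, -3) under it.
uniform scaling by factor -5; image of (-6, -3) is (30, 15)

This is a diagonal matrix with equal entries -5, so it scales both axes by the same factor -5.
The matrix [[-5, 0], [0, -5]] represents: uniform scaling by factor -5.
Applying it to (-6, -3): [-5·-6 + 0·-3, 0·-6 + -5·-3] = (30, 15).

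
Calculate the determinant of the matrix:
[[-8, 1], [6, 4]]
-38

For a 2×2 matrix [[a, b], [c, d]], det = ad - bc
det = (-8)(4) - (1)(6) = -32 - 6 = -38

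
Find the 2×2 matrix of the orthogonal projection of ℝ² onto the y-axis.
[[0, 0], [0, 1]]

The orthogonal projection onto the line spanned by a nonzero vector u = (a, b) has matrix P = (u uᵀ) / (uᵀ u) = (1/(a² + b²)) · [[a², ab], [ab, b²]].
Here u = (0, 1), so a² + b² = 0 + 1 = 1.
P = (1/1) · [[0, 0], [0, 1]] = [[0, 0], [0, 1]].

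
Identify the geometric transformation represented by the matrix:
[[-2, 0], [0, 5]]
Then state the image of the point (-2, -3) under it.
non-uniform scaling by (-2, 5); image of (-2, -3) is (4, -15)

This is diagonal with distinct entries, so it scales the x-axis by -2 and the y-axis by 5.
The matrix [[-2, 0], [0, 5]] represents: non-uniform scaling by (-2, 5).
Applying it to (-2, -3): [-2·-2 + 0·-3, 0·-2 + 5·-3] = (4, -15).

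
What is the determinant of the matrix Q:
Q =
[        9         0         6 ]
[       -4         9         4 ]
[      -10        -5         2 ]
det(Q) = 1002

Expand along row 0 (cofactor expansion): det(Q) = a*(e*i - f*h) - b*(d*i - f*g) + c*(d*h - e*g), where the 3×3 is [[a, b, c], [d, e, f], [g, h, i]].
Minor M_00 = (9)*(2) - (4)*(-5) = 18 + 20 = 38.
Minor M_01 = (-4)*(2) - (4)*(-10) = -8 + 40 = 32.
Minor M_02 = (-4)*(-5) - (9)*(-10) = 20 + 90 = 110.
det(Q) = (9)*(38) - (0)*(32) + (6)*(110) = 342 + 0 + 660 = 1002.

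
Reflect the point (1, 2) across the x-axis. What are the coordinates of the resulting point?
(1, -2)

Reflection across x-axis: (1, 2) → (1, -2)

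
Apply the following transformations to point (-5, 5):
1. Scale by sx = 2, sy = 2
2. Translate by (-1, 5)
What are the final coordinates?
(-11, 15)

Step 1: Scale (-5, 5) by (sx, sy) = (2, 2) → (-10, 10)
Step 2: Translate by (-1, 5) → (-11, 15)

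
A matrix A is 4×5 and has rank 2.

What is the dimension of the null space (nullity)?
3

The rank-nullity theorem for an m×n matrix states:
rank(A) + nullity(A) = n (the number of columns).
Here n = 5 and rank(A) = 2, so nullity(A) = 5 - 2 = 3.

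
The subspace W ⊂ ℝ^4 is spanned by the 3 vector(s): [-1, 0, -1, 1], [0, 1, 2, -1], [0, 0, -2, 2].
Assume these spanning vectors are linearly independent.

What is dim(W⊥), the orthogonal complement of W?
dim(W⊥) = 1

For any subspace W of ℝ^n, dim(W) + dim(W⊥) = n (the whole-space dimension).
Here the given 3 vectors are linearly independent, so dim(W) = 3.
Thus dim(W⊥) = n - dim(W) = 4 - 3 = 1.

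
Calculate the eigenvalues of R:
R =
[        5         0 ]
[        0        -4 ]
λ = -4, 5

Solve det(R - λI) = 0. For a 2×2 matrix the characteristic equation is λ² - (trace)λ + det = 0.
trace(R) = a + d = 5 - 4 = 1.
det(R) = a*d - b*c = (5)*(-4) - (0)*(0) = -20 - 0 = -20.
Characteristic equation: λ² - (1)λ + (-20) = 0.
Discriminant = (1)² - 4*(-20) = 1 + 80 = 81.
λ = (1 ± √81) / 2 = (1 ± 9) / 2 = -4, 5.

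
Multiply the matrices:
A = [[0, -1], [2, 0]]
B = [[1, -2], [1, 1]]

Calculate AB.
[[-1, -1], [2, -4]]

Each entry (i,j) of AB = sum over k of A[i][k]*B[k][j].
(AB)[0][0] = (0)*(1) + (-1)*(1) = -1
(AB)[0][1] = (0)*(-2) + (-1)*(1) = -1
(AB)[1][0] = (2)*(1) + (0)*(1) = 2
(AB)[1][1] = (2)*(-2) + (0)*(1) = -4
AB = [[-1, -1], [2, -4]]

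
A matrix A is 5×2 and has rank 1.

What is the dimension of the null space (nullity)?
1

The rank-nullity theorem for an m×n matrix states:
rank(A) + nullity(A) = n (the number of columns).
Here n = 2 and rank(A) = 1, so nullity(A) = 2 - 1 = 1.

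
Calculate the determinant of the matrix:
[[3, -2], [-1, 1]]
1

For a 2×2 matrix [[a, b], [c, d]], det = ad - bc
det = (3)(1) - (-2)(-1) = 3 - 2 = 1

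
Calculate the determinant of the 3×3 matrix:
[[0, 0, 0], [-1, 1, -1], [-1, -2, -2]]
0

Expansion along first row:
det = 0·det([[1,-1],[-2,-2]]) - 0·det([[-1,-1],[-1,-2]]) + 0·det([[-1,1],[-1,-2]])
    = 0·(1·-2 - -1·-2) - 0·(-1·-2 - -1·-1) + 0·(-1·-2 - 1·-1)
    = 0·-4 - 0·1 + 0·3
    = 0 + 0 + 0 = 0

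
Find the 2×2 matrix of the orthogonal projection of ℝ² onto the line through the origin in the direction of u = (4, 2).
[[4/5, 2/5], [2/5, 1/5]]

The orthogonal projection onto the line spanned by a nonzero vector u = (a, b) has matrix P = (u uᵀ) / (uᵀ u) = (1/(a² + b²)) · [[a², ab], [ab, b²]].
Here u = (4, 2), so a² + b² = 16 + 4 = 20.
P = (1/20) · [[16, 8], [8, 4]] = [[4/5, 2/5], [2/5, 1/5]].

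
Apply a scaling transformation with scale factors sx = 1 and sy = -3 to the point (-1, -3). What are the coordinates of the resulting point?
(-1, 9)

Scaling matrix:
[[1, 0], [0, -3]]
Result: (-1 × 1, -3 × -3) = (-1, 9)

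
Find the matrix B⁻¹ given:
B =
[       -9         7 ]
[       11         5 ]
det(B) = -122
B⁻¹ =
[   -5/122     7/122 ]
[   11/122     9/122 ]

For a 2×2 matrix B = [[a, b], [c, d]] with det(B) ≠ 0, B⁻¹ = (1/det(B)) * [[d, -b], [-c, a]].
det(B) = (-9)*(5) - (7)*(11) = -45 - 77 = -122.
B⁻¹ = (1/-122) * [[5, -7], [-11, -9]].
Dividing each entry by -122 and reducing:
B⁻¹ =
[   -5/122     7/122 ]
[   11/122     9/122 ]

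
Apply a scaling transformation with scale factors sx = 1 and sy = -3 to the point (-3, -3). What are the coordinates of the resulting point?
(-3, 9)

Scaling matrix:
[[1, 0], [0, -3]]
Result: (-3 × 1, -3 × -3) = (-3, 9)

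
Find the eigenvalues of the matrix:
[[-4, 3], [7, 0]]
λ = -7 and λ = 3

Characteristic equation: det(A - λI) = 0
λ² - (trace)λ + (det) = 0
λ² - (-4)λ + (-21) = 0
λ² + 4λ - 21 = 0
Solving: λ = -7, 3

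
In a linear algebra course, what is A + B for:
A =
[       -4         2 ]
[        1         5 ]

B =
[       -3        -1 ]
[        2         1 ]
A + B =
[       -7         1 ]
[        3         6 ]

Matrix addition is elementwise: (A+B)[i][j] = A[i][j] + B[i][j].
  (A+B)[0][0] = (-4) + (-3) = -7
  (A+B)[0][1] = (2) + (-1) = 1
  (A+B)[1][0] = (1) + (2) = 3
  (A+B)[1][1] = (5) + (1) = 6
A + B =
[       -7         1 ]
[        3         6 ]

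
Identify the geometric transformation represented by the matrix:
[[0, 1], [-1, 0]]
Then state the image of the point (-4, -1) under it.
rotation by 90° clockwise (i.e., 270° counterclockwise); image of (-4, -1) is (-1, 4)

This matches the form [[cos θ, -sin θ], [sin θ, cos θ]] of a rotation matrix; reading off cos θ and sin θ gives the angle.
The matrix [[0, 1], [-1, 0]] represents: rotation by 90° clockwise (i.e., 270° counterclockwise).
Applying it to (-4, -1): [0·-4 + 1·-1, -1·-4 + 0·-1] = (-1, 4).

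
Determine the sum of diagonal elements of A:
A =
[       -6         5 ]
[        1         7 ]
tr(A) = -6 + 7 = 1

The trace of a square matrix is the sum of its diagonal entries.
Diagonal entries of A: A[0][0] = -6, A[1][1] = 7.
tr(A) = -6 + 7 = 1.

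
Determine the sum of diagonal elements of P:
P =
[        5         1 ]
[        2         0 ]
tr(P) = 5 + 0 = 5

The trace of a square matrix is the sum of its diagonal entries.
Diagonal entries of P: P[0][0] = 5, P[1][1] = 0.
tr(P) = 5 + 0 = 5.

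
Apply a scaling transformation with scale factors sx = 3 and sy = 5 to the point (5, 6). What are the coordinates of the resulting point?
(15, 30)

Scaling matrix:
[[3, 0], [0, 5]]
Result: (5 × 3, 6 × 5) = (15, 30)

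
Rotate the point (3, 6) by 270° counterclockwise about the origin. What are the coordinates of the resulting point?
(6, -3)

Rotation matrix R(θ) = [[cos θ, -sin θ], [sin θ, cos θ]]; for θ = 270°:
R = [[0, 1], [-1, 0]]
Result: R × [3, 6]ᵀ = [0·3 + (1)·6, -1·3 + (0)·6]ᵀ = (6, -3)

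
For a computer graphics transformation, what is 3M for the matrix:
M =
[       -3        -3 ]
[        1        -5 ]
3M =
[       -9        -9 ]
[        3       -15 ]

Scalar multiplication is elementwise: (3M)[i][j] = 3 * M[i][j].
  (3M)[0][0] = 3 * (-3) = -9
  (3M)[0][1] = 3 * (-3) = -9
  (3M)[1][0] = 3 * (1) = 3
  (3M)[1][1] = 3 * (-5) = -15
3M =
[       -9        -9 ]
[        3       -15 ]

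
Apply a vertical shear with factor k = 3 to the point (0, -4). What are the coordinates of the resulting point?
(0, -4)

Shear matrix for vertical shear with factor k = 3:
[[1, 0], [3, 1]]
Result: (0, -4) → (0, -4)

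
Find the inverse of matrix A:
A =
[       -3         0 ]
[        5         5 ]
det(A) = -15
A⁻¹ =
[     -1/3         0 ]
[      1/3       1/5 ]

For a 2×2 matrix A = [[a, b], [c, d]] with det(A) ≠ 0, A⁻¹ = (1/det(A)) * [[d, -b], [-c, a]].
det(A) = (-3)*(5) - (0)*(5) = -15 - 0 = -15.
A⁻¹ = (1/-15) * [[5, 0], [-5, -3]].
Dividing each entry by -15 and reducing:
A⁻¹ =
[     -1/3         0 ]
[      1/3       1/5 ]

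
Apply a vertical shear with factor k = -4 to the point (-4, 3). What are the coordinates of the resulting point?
(-4, 19)

Shear matrix for vertical shear with factor k = -4:
[[1, 0], [-4, 1]]
Result: (-4, 3) → (-4, 19)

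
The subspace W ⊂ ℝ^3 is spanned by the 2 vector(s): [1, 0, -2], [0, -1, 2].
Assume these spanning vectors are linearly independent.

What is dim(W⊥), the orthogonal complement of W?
dim(W⊥) = 1

For any subspace W of ℝ^n, dim(W) + dim(W⊥) = n (the whole-space dimension).
Here the given 2 vectors are linearly independent, so dim(W) = 2.
Thus dim(W⊥) = n - dim(W) = 3 - 2 = 1.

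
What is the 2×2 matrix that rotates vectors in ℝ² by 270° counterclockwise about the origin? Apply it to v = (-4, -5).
R = [[0, 1], [-1, 0]]; R·v = (-5, 4)

A counterclockwise rotation by angle θ in ℝ² has matrix R(θ) = [[cos θ, -sin θ], [sin θ, cos θ]].
For θ = 270°: cos θ = 0, sin θ = -1.
R(270°) = [[0, 1], [-1, 0]].
R·v = [0·-4 + (1)·-5, -1·-4 + 0·-5] = (-5, 4).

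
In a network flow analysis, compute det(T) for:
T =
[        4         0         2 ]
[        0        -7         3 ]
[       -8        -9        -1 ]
det(T) = 24

Expand along row 0 (cofactor expansion): det(T) = a*(e*i - f*h) - b*(d*i - f*g) + c*(d*h - e*g), where the 3×3 is [[a, b, c], [d, e, f], [g, h, i]].
Minor M_00 = (-7)*(-1) - (3)*(-9) = 7 + 27 = 34.
Minor M_01 = (0)*(-1) - (3)*(-8) = 0 + 24 = 24.
Minor M_02 = (0)*(-9) - (-7)*(-8) = 0 - 56 = -56.
det(T) = (4)*(34) - (0)*(24) + (2)*(-56) = 136 + 0 - 112 = 24.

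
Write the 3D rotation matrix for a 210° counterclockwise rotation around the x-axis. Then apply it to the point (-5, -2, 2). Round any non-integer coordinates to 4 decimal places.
R = [[1, 0, 0], [0, -√3/2, 1/2], [0, -1/2, -√3/2]]; R·(-5, -2, 2) = (-5.0000, 2.7321, -0.7321)

Rotation matrix for 210° around x-axis:
cos(210°) = -√3/2, sin(210°) = -1/2
R = [[1, 0, 0], [0, -√3/2, 1/2], [0, -1/2, -√3/2]]
Apply to (-5, -2, 2): R·[-5, -2, 2]ᵀ = (-5.0000, 2.7321, -0.7321)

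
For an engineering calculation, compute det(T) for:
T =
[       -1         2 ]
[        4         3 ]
det(T) = -11

For a 2×2 matrix [[a, b], [c, d]], det = a*d - b*c.
det(T) = (-1)*(3) - (2)*(4) = -3 - 8 = -11.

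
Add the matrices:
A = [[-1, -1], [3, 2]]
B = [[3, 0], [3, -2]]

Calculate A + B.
[[2, -1], [6, 0]]

Add corresponding elements:
(-1)+(3)=2
(-1)+(0)=-1
(3)+(3)=6
(2)+(-2)=0
A + B = [[2, -1], [6, 0]]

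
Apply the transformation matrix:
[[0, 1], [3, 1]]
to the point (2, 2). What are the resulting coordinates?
(2, 8)

Matrix multiplication:
[[0, 1], [3, 1]] × [2, 2]ᵀ
= [0×2 + 1×2, 3×2 + 1×2]ᵀ
= [2.0000, 8.0000]ᵀ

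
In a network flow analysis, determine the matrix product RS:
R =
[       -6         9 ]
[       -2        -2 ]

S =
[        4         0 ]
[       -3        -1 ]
RS =
[      -51        -9 ]
[       -2         2 ]

Matrix multiplication: (RS)[i][j] = sum over k of R[i][k] * S[k][j].
  (RS)[0][0] = (-6)*(4) + (9)*(-3) = -51
  (RS)[0][1] = (-6)*(0) + (9)*(-1) = -9
  (RS)[1][0] = (-2)*(4) + (-2)*(-3) = -2
  (RS)[1][1] = (-2)*(0) + (-2)*(-1) = 2
RS =
[      -51        -9 ]
[       -2         2 ]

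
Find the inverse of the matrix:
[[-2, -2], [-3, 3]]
[[-1/4, -1/6], [-1/4, 1/6]]

For [[a,b],[c,d]], inverse = (1/det)·[[d,-b],[-c,a]]
det = -2·3 - -2·-3 = -12
Inverse = (1/-12)·[[3, 2], [3, -2]]
        = [[-1/4, -1/6], [-1/4, 1/6]]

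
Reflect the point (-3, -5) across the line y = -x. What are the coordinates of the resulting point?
(5, 3)

Reflection across line y = -x: (-3, -5) → (5, 3)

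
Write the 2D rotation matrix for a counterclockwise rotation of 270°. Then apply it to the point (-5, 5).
R = [[0, 1], [-1, 0]]; R·(-5, 5) = (5, 5)

Rotation matrix formula: R(θ) = [[cos θ, -sin θ], [sin θ, cos θ]]
For θ = 270°:
cos(270°) = 0
sin(270°) = -1
R = [[0, 1], [-1, 0]]
Apply to (-5, 5): [0·-5 + (1)·5, -1·-5 + 0·5] = (5, 5)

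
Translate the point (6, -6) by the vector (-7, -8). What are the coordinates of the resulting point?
(-1, -14)

Translation by (-7, -8):
x' = 6 + -7 = -1
y' = -6 + -8 = -14
Homogeneous matrix: [[1, 0, -7], [0, 1, -8], [0, 0, 1]]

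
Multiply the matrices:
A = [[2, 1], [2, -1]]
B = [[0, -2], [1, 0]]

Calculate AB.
[[1, -4], [-1, -4]]

Each entry (i,j) of AB = sum over k of A[i][k]*B[k][j].
(AB)[0][0] = (2)*(0) + (1)*(1) = 1
(AB)[0][1] = (2)*(-2) + (1)*(0) = -4
(AB)[1][0] = (2)*(0) + (-1)*(1) = -1
(AB)[1][1] = (2)*(-2) + (-1)*(0) = -4
AB = [[1, -4], [-1, -4]]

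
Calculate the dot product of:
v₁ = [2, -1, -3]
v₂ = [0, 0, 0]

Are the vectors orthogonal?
0, Yes

The dot product is the sum of products of corresponding components.
v₁·v₂ = (2)*(0) + (-1)*(0) + (-3)*(0) = 0 + 0 + 0 = 0.
Two vectors are orthogonal iff their dot product is 0; here the dot product is 0, so the vectors are orthogonal.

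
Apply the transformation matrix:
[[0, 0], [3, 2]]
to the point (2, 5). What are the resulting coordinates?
(0, 16)

Matrix multiplication:
[[0, 0], [3, 2]] × [2, 5]ᵀ
= [0×2 + 0×5, 3×2 + 2×5]ᵀ
= [0.0000, 16.0000]ᵀ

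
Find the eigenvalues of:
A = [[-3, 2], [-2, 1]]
λ = -1, -1

Solve det(A - λI) = 0. For a 2×2 matrix this is λ² - (trace)λ + det = 0.
trace(A) = -3 + 1 = -2.
det(A) = (-3)*(1) - (2)*(-2) = -3 + 4 = 1.
Characteristic equation: λ² - (-2)λ + (1) = 0.
Discriminant: (-2)² - 4*(1) = 4 - 4 = 0.
Roots: λ = (-2 ± √0) / 2 = -1, -1.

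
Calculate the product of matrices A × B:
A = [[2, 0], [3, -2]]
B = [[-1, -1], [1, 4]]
[[-2, -2], [-5, -11]]

Matrix multiplication:
C[0][0] = 2×-1 + 0×1 = -2
C[0][1] = 2×-1 + 0×4 = -2
C[1][0] = 3×-1 + -2×1 = -5
C[1][1] = 3×-1 + -2×4 = -11
Result: [[-2, -2], [-5, -11]]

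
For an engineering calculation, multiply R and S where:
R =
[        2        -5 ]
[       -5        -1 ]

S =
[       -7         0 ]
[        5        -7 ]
RS =
[      -39        35 ]
[       30         7 ]

Matrix multiplication: (RS)[i][j] = sum over k of R[i][k] * S[k][j].
  (RS)[0][0] = (2)*(-7) + (-5)*(5) = -39
  (RS)[0][1] = (2)*(0) + (-5)*(-7) = 35
  (RS)[1][0] = (-5)*(-7) + (-1)*(5) = 30
  (RS)[1][1] = (-5)*(0) + (-1)*(-7) = 7
RS =
[      -39        35 ]
[       30         7 ]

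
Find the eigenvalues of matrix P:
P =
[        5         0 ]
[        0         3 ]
λ = 3, 5

Solve det(P - λI) = 0. For a 2×2 matrix the characteristic equation is λ² - (trace)λ + det = 0.
trace(P) = a + d = 5 + 3 = 8.
det(P) = a*d - b*c = (5)*(3) - (0)*(0) = 15 - 0 = 15.
Characteristic equation: λ² - (8)λ + (15) = 0.
Discriminant = (8)² - 4*(15) = 64 - 60 = 4.
λ = (8 ± √4) / 2 = (8 ± 2) / 2 = 3, 5.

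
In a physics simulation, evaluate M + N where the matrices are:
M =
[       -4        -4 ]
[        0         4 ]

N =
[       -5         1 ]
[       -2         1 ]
M + N =
[       -9        -3 ]
[       -2         5 ]

Matrix addition is elementwise: (M+N)[i][j] = M[i][j] + N[i][j].
  (M+N)[0][0] = (-4) + (-5) = -9
  (M+N)[0][1] = (-4) + (1) = -3
  (M+N)[1][0] = (0) + (-2) = -2
  (M+N)[1][1] = (4) + (1) = 5
M + N =
[       -9        -3 ]
[       -2         5 ]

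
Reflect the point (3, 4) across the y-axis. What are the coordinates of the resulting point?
(-3, 4)

Reflection across y-axis: (3, 4) → (-3, 4)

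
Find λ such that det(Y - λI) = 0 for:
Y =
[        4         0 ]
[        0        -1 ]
λ = -1, 4

Solve det(Y - λI) = 0. For a 2×2 matrix the characteristic equation is λ² - (trace)λ + det = 0.
trace(Y) = a + d = 4 - 1 = 3.
det(Y) = a*d - b*c = (4)*(-1) - (0)*(0) = -4 - 0 = -4.
Characteristic equation: λ² - (3)λ + (-4) = 0.
Discriminant = (3)² - 4*(-4) = 9 + 16 = 25.
λ = (3 ± √25) / 2 = (3 ± 5) / 2 = -1, 4.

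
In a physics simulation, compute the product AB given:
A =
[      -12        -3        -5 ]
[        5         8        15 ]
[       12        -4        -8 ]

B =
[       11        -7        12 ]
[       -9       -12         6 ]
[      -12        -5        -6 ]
AB =
[      -45       145      -132 ]
[     -197      -206        18 ]
[      264         4       168 ]

Matrix multiplication: (AB)[i][j] = sum over k of A[i][k] * B[k][j].
  (AB)[0][0] = (-12)*(11) + (-3)*(-9) + (-5)*(-12) = -45
  (AB)[0][1] = (-12)*(-7) + (-3)*(-12) + (-5)*(-5) = 145
  (AB)[0][2] = (-12)*(12) + (-3)*(6) + (-5)*(-6) = -132
  (AB)[1][0] = (5)*(11) + (8)*(-9) + (15)*(-12) = -197
  (AB)[1][1] = (5)*(-7) + (8)*(-12) + (15)*(-5) = -206
  (AB)[1][2] = (5)*(12) + (8)*(6) + (15)*(-6) = 18
  (AB)[2][0] = (12)*(11) + (-4)*(-9) + (-8)*(-12) = 264
  (AB)[2][1] = (12)*(-7) + (-4)*(-12) + (-8)*(-5) = 4
  (AB)[2][2] = (12)*(12) + (-4)*(6) + (-8)*(-6) = 168
AB =
[      -45       145      -132 ]
[     -197      -206        18 ]
[      264         4       168 ]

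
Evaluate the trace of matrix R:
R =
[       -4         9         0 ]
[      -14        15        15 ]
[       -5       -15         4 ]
tr(R) = -4 + 15 + 4 = 15

The trace of a square matrix is the sum of its diagonal entries.
Diagonal entries of R: R[0][0] = -4, R[1][1] = 15, R[2][2] = 4.
tr(R) = -4 + 15 + 4 = 15.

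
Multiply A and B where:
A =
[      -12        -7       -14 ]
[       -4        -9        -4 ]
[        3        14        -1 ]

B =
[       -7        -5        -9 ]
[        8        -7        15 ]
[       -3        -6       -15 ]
AB =
[       70       193       213 ]
[      -32       107       -39 ]
[       94      -107       198 ]

Matrix multiplication: (AB)[i][j] = sum over k of A[i][k] * B[k][j].
  (AB)[0][0] = (-12)*(-7) + (-7)*(8) + (-14)*(-3) = 70
  (AB)[0][1] = (-12)*(-5) + (-7)*(-7) + (-14)*(-6) = 193
  (AB)[0][2] = (-12)*(-9) + (-7)*(15) + (-14)*(-15) = 213
  (AB)[1][0] = (-4)*(-7) + (-9)*(8) + (-4)*(-3) = -32
  (AB)[1][1] = (-4)*(-5) + (-9)*(-7) + (-4)*(-6) = 107
  (AB)[1][2] = (-4)*(-9) + (-9)*(15) + (-4)*(-15) = -39
  (AB)[2][0] = (3)*(-7) + (14)*(8) + (-1)*(-3) = 94
  (AB)[2][1] = (3)*(-5) + (14)*(-7) + (-1)*(-6) = -107
  (AB)[2][2] = (3)*(-9) + (14)*(15) + (-1)*(-15) = 198
AB =
[       70       193       213 ]
[      -32       107       -39 ]
[       94      -107       198 ]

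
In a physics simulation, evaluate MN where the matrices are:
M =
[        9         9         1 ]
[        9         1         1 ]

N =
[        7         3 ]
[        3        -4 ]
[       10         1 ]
MN =
[      100        -8 ]
[       76        24 ]

Matrix multiplication: (MN)[i][j] = sum over k of M[i][k] * N[k][j].
  (MN)[0][0] = (9)*(7) + (9)*(3) + (1)*(10) = 100
  (MN)[0][1] = (9)*(3) + (9)*(-4) + (1)*(1) = -8
  (MN)[1][0] = (9)*(7) + (1)*(3) + (1)*(10) = 76
  (MN)[1][1] = (9)*(3) + (1)*(-4) + (1)*(1) = 24
MN =
[      100        -8 ]
[       76        24 ]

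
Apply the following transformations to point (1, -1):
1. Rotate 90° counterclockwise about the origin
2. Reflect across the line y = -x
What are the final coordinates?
(-1, -1)

Step 1: Rotate 90° → (1, 1)
Step 2: Reflect across the line y = -x → (-1, -1)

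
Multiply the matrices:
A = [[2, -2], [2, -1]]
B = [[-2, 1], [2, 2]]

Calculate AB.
[[-8, -2], [-6, 0]]

Each entry (i,j) of AB = sum over k of A[i][k]*B[k][j].
(AB)[0][0] = (2)*(-2) + (-2)*(2) = -8
(AB)[0][1] = (2)*(1) + (-2)*(2) = -2
(AB)[1][0] = (2)*(-2) + (-1)*(2) = -6
(AB)[1][1] = (2)*(1) + (-1)*(2) = 0
AB = [[-8, -2], [-6, 0]]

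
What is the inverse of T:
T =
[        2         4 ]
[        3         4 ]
det(T) = -4
T⁻¹ =
[       -1         1 ]
[      3/4      -1/2 ]

For a 2×2 matrix T = [[a, b], [c, d]] with det(T) ≠ 0, T⁻¹ = (1/det(T)) * [[d, -b], [-c, a]].
det(T) = (2)*(4) - (4)*(3) = 8 - 12 = -4.
T⁻¹ = (1/-4) * [[4, -4], [-3, 2]].
Dividing each entry by -4 and reducing:
T⁻¹ =
[       -1         1 ]
[      3/4      -1/2 ]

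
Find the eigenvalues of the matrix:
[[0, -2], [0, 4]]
λ = 0 and λ = 4

Characteristic equation: det(A - λI) = 0
λ² - (trace)λ + (det) = 0
λ² - (4)λ + (0) = 0
λ² - 4λ + 0 = 0
Solving: λ = 0, 4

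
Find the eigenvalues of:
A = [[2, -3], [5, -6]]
λ = -3, -1

Solve det(A - λI) = 0. For a 2×2 matrix this is λ² - (trace)λ + det = 0.
trace(A) = 2 - 6 = -4.
det(A) = (2)*(-6) - (-3)*(5) = -12 + 15 = 3.
Characteristic equation: λ² - (-4)λ + (3) = 0.
Discriminant: (-4)² - 4*(3) = 16 - 12 = 4.
Roots: λ = (-4 ± √4) / 2 = -3, -1.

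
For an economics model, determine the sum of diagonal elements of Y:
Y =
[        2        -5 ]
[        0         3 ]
tr(Y) = 2 + 3 = 5

The trace of a square matrix is the sum of its diagonal entries.
Diagonal entries of Y: Y[0][0] = 2, Y[1][1] = 3.
tr(Y) = 2 + 3 = 5.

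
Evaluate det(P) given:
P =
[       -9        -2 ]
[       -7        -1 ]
det(P) = -5

For a 2×2 matrix [[a, b], [c, d]], det = a*d - b*c.
det(P) = (-9)*(-1) - (-2)*(-7) = 9 - 14 = -5.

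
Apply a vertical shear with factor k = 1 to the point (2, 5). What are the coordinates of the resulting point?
(2, 7)

Shear matrix for vertical shear with factor k = 1:
[[1, 0], [1, 1]]
Result: (2, 5) → (2, 7)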